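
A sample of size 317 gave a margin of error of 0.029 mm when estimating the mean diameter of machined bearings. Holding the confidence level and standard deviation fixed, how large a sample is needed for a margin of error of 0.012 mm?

Margin of error scales as 1/√n, so n₂ = n₁·(E₁/E₂)².
n₂ = 317 × (0.029/0.012)² = 317 × 5.84 = 1851.28
Round up: n₂ = 1852.

1852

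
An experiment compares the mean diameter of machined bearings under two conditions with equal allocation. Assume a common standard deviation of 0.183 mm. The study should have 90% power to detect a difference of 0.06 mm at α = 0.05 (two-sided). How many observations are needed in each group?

For two equal groups, n per group = 2·((z_{α/2} + z_β)·σ/δ)².
z_{α/2} = 1.960; z_β = 1.282 (power 90%).
n = 2 × (3.242 × 0.183 / 0.06)² = 2 × 97.77 = 195.54
Round up: n = 196 per group.

196 per group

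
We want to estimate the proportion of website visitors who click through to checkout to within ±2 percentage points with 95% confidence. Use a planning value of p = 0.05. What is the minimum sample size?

For a proportion with margin E = 0.02 at 95% confidence, z = 1.960.
n = p̂(1−p̂)(z/E)² = 0.05 × 0.95 × (1.960/0.02)² = 456.19
Round up: n = 457.

n = 457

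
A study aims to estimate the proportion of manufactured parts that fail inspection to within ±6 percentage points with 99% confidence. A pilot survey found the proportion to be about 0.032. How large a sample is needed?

For a proportion with margin E = 0.06 at 99% confidence, z = 2.576.
n = p̂(1−p̂)(z/E)² = 0.032 × 0.968 × (2.576/0.06)² = 57.10
Round up: n = 58.

58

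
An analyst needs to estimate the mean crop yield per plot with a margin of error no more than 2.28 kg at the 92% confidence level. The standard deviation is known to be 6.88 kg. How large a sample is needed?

For a mean, the margin of error is E = z·σ/√n, so n = (zσ/E)².
At 92% confidence, z = 1.751.
n = (1.751 × 6.88 / 2.28)² = 27.92
Round up: n = 28.

28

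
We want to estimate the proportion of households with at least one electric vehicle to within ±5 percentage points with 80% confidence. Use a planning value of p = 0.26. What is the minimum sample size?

n = 127

For a proportion with margin E = 0.05 at 80% confidence, z = 1.282.
n = p̂(1−p̂)(z/E)² = 0.26 × 0.74 × (1.282/0.05)² = 126.49
Round up: n = 127.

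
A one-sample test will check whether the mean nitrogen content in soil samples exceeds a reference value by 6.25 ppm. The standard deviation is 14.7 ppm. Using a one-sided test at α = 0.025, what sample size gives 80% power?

n = 44

For a one-sample z-test, n = ((z_α + z_β)·σ/δ)².
z_α = 1.960 (one-sided α = 0.025); z_β = 0.842 (power 80% → β = 0.2).
n = (2.802 × 14.7 / 6.25)² = 43.43
Round up: n = 44.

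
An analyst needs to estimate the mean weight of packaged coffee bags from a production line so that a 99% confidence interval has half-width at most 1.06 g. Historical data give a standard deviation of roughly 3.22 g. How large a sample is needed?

n = 62

For a mean, the margin of error is E = z·σ/√n, so n = (zσ/E)².
At 99% confidence, z = 2.576.
n = (2.576 × 3.22 / 1.06)² = 61.23
Round up: n = 62.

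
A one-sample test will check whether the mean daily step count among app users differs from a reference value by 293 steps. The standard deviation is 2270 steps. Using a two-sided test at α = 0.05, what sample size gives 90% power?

For a one-sample z-test, n = ((z_{α/2} + z_β)·σ/δ)².
z_{α/2} = 1.960 (two-sided α = 0.05); z_β = 1.282 (power 90% → β = 0.1).
n = (3.242 × 2270 / 293)² = 630.87
Round up: n = 631.

631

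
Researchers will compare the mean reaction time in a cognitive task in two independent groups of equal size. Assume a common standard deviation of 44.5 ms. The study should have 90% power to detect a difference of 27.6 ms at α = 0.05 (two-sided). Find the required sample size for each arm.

For two equal groups, n per group = 2·((z_{α/2} + z_β)·σ/δ)².
z_{α/2} = 1.960; z_β = 1.282 (power 90%).
n = 2 × (3.242 × 44.5 / 27.6)² = 2 × 27.32 = 54.64
Round up: n = 55 per group.

55 per group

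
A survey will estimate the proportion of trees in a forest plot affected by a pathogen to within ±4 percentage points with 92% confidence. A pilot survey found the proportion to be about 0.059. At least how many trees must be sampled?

For a proportion with margin E = 0.04 at 92% confidence, z = 1.751.
n = p̂(1−p̂)(z/E)² = 0.059 × 0.941 × (1.751/0.04)² = 106.39
Round up: n = 107.

107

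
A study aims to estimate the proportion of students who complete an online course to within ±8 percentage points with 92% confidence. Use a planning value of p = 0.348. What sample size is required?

For a proportion with margin E = 0.08 at 92% confidence, z = 1.751.
n = p̂(1−p̂)(z/E)² = 0.348 × 0.652 × (1.751/0.08)² = 108.70
Round up: n = 109.

109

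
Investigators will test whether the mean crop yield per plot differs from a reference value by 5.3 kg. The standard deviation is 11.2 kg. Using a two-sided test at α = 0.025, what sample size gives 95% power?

For a one-sample z-test, n = ((z_{α/2} + z_β)·σ/δ)².
z_{α/2} = 2.241 (two-sided α = 0.025); z_β = 1.645 (power 95% → β = 0.05).
n = (3.886 × 11.2 / 5.3)² = 67.44
Round up: n = 68.

68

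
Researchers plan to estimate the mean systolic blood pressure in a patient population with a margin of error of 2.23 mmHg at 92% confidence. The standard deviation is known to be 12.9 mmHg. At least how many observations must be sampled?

For a mean, the margin of error is E = z·σ/√n, so n = (zσ/E)².
At 92% confidence, z = 1.751.
n = (1.751 × 12.9 / 2.23)² = 102.60
Round up: n = 103.

n = 103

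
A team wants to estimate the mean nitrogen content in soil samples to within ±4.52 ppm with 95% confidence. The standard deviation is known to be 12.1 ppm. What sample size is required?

For a mean, the margin of error is E = z·σ/√n, so n = (zσ/E)².
At 95% confidence, z = 1.960.
n = (1.960 × 12.1 / 4.52)² = 27.53
Round up: n = 28.

28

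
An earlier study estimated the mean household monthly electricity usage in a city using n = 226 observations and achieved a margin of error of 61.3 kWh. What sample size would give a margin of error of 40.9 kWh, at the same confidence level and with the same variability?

508

Margin of error scales as 1/√n, so n₂ = n₁·(E₁/E₂)².
n₂ = 226 × (61.3/40.9)² = 226 × 2.246 = 507.60
Round up: n₂ = 508.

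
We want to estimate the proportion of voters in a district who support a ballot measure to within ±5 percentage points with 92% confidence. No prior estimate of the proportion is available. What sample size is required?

n = 307

For a proportion with margin E = 0.05 at 92% confidence, z = 1.751.
With no prior estimate, use p = 0.5, which maximizes p(1−p) at 0.25.
n = 0.25 × (z/E)² = 0.25 × (1.751/0.05)² = 306.60
Round up: n = 307.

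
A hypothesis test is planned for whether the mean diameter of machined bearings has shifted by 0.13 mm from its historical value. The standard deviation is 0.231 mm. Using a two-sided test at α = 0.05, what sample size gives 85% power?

29

For a one-sample z-test, n = ((z_{α/2} + z_β)·σ/δ)².
z_{α/2} = 1.960 (two-sided α = 0.05); z_β = 1.036 (power 85% → β = 0.15).
n = (2.996 × 0.231 / 0.13)² = 28.34
Round up: n = 29.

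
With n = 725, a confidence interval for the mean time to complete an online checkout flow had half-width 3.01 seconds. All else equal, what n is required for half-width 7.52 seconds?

Margin of error scales as 1/√n, so n₂ = n₁·(E₁/E₂)².
n₂ = 725 × (3.01/7.52)² = 725 × 0.1602 = 116.15
Round up: n₂ = 117.

n = 117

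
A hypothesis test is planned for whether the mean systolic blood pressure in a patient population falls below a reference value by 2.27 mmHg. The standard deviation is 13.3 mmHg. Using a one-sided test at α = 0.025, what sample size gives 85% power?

For a one-sample z-test, n = ((z_α + z_β)·σ/δ)².
z_α = 1.960 (one-sided α = 0.025); z_β = 1.036 (power 85% → β = 0.15).
n = (2.996 × 13.3 / 2.27)² = 308.13
Round up: n = 309.

n = 309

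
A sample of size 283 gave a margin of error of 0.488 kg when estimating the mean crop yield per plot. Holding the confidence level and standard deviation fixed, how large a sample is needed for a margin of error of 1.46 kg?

n = 32

Margin of error scales as 1/√n, so n₂ = n₁·(E₁/E₂)².
n₂ = 283 × (0.488/1.46)² = 283 × 0.1117 = 31.61
Round up: n₂ = 32.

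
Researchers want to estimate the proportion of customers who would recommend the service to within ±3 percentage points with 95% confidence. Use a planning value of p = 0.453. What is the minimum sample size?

1058

For a proportion with margin E = 0.03 at 95% confidence, z = 1.960.
n = p̂(1−p̂)(z/E)² = 0.453 × 0.547 × (1.960/0.03)² = 1057.68
Round up: n = 1058.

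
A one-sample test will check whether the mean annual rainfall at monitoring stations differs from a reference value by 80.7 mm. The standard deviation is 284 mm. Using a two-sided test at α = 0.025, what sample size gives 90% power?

154

For a one-sample z-test, n = ((z_{α/2} + z_β)·σ/δ)².
z_{α/2} = 2.241 (two-sided α = 0.025); z_β = 1.282 (power 90% → β = 0.1).
n = (3.523 × 284 / 80.7)² = 153.71
Round up: n = 154.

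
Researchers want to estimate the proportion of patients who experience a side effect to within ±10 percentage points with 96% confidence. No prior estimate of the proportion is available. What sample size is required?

For a proportion with margin E = 0.1 at 96% confidence, z = 2.054.
With no prior estimate, use p = 0.5, which maximizes p(1−p) at 0.25.
n = 0.25 × (z/E)² = 0.25 × (2.054/0.1)² = 105.47
Round up: n = 106.

n = 106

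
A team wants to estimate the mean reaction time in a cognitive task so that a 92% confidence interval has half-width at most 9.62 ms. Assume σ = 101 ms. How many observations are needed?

For a mean, the margin of error is E = z·σ/√n, so n = (zσ/E)².
At 92% confidence, z = 1.751.
n = (1.751 × 101 / 9.62)² = 337.96
Round up: n = 338.

338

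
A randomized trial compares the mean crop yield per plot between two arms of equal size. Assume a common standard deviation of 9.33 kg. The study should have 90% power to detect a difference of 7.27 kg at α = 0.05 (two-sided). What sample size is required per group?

For two equal groups, n per group = 2·((z_{α/2} + z_β)·σ/δ)².
z_{α/2} = 1.960; z_β = 1.282 (power 90%).
n = 2 × (3.242 × 9.33 / 7.27)² = 2 × 17.31 = 34.62
Round up: n = 35 per group.

35 per group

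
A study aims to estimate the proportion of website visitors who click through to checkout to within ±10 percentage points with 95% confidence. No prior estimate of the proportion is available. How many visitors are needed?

n = 97

For a proportion with margin E = 0.1 at 95% confidence, z = 1.960.
With no prior estimate, use p = 0.5, which maximizes p(1−p) at 0.25.
n = 0.25 × (z/E)² = 0.25 × (1.960/0.1)² = 96.04
Round up: n = 97.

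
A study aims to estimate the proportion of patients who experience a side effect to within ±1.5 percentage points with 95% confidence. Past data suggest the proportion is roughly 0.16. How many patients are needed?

n = 2295

For a proportion with margin E = 0.015 at 95% confidence, z = 1.960.
n = p̂(1−p̂)(z/E)² = 0.16 × 0.84 × (1.960/0.015)² = 2294.72
Round up: n = 2295.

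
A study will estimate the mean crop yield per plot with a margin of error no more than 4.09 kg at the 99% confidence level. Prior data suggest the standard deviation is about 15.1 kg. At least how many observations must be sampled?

91

For a mean, the margin of error is E = z·σ/√n, so n = (zσ/E)².
At 99% confidence, z = 2.576.
n = (2.576 × 15.1 / 4.09)² = 90.45
Round up: n = 91.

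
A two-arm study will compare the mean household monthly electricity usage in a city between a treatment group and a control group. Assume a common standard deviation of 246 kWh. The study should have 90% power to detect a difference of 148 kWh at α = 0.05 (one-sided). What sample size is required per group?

For two equal groups, n per group = 2·((z_α + z_β)·σ/δ)².
z_α = 1.645; z_β = 1.282 (power 90%).
n = 2 × (2.927 × 246 / 148)² = 2 × 23.67 = 47.34
Round up: n = 48 per group.

48 per group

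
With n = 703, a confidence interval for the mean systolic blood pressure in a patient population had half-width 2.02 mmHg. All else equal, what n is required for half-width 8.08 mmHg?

44

Margin of error scales as 1/√n, so n₂ = n₁·(E₁/E₂)².
n₂ = 703 × (2.02/8.08)² = 703 × 0.0625 = 43.94
Round up: n₂ = 44.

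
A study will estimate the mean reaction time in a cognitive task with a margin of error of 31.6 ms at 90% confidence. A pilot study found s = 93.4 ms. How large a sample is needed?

For a mean, the margin of error is E = z·σ/√n, so n = (zσ/E)².
At 90% confidence, z = 1.645.
n = (1.645 × 93.4 / 31.6)² = 23.64
Round up: n = 24.

24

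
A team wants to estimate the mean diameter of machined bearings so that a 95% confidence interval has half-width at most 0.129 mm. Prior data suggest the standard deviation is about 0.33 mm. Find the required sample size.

For a mean, the margin of error is E = z·σ/√n, so n = (zσ/E)².
At 95% confidence, z = 1.960.
n = (1.960 × 0.33 / 0.129)² = 25.14
Round up: n = 26.

26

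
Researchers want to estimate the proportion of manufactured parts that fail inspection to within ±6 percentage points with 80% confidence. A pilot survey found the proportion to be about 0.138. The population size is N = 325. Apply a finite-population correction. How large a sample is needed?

For a proportion with margin E = 0.06 at 80% confidence, z = 1.282.
n = p̂(1−p̂)(z/E)² = 0.138 × 0.862 × (1.282/0.06)² = 54.31 — call this n₀.
Finite-population correction with N = 325: n = n₀ / (1 + (n₀−1)/N) = 54.31 / 1.164 = 46.66
Round up: n = 47.

n = 47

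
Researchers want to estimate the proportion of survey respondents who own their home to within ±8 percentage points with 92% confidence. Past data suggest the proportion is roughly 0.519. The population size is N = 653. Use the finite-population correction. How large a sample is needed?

For a proportion with margin E = 0.08 at 92% confidence, z = 1.751.
n = p̂(1−p̂)(z/E)² = 0.519 × 0.481 × (1.751/0.08)² = 119.59 — call this n₀.
Finite-population correction with N = 653: n = n₀ / (1 + (n₀−1)/N) = 119.59 / 1.182 = 101.18
Round up: n = 102.

102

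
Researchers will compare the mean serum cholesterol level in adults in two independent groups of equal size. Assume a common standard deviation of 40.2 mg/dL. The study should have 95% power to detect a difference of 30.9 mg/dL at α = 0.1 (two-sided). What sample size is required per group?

37 per group

For two equal groups, n per group = 2·((z_{α/2} + z_β)·σ/δ)².
z_{α/2} = 1.645; z_β = 1.645 (power 95%).
n = 2 × (3.290 × 40.2 / 30.9)² = 2 × 18.32 = 36.64
Round up: n = 37 per group.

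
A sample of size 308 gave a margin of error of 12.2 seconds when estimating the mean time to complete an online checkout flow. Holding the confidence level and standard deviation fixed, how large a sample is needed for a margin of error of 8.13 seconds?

Margin of error scales as 1/√n, so n₂ = n₁·(E₁/E₂)².
n₂ = 308 × (12.2/8.13)² = 308 × 2.252 = 693.62
Round up: n₂ = 694.

694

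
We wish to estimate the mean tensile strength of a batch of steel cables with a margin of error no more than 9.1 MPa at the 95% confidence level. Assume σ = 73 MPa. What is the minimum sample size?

For a mean, the margin of error is E = z·σ/√n, so n = (zσ/E)².
At 95% confidence, z = 1.960.
n = (1.960 × 73 / 9.1)² = 247.22
Round up: n = 248.

248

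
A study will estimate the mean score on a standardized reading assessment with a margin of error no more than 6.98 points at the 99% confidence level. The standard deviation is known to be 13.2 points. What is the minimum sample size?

For a mean, the margin of error is E = z·σ/√n, so n = (zσ/E)².
At 99% confidence, z = 2.576.
n = (2.576 × 13.2 / 6.98)² = 23.73
Round up: n = 24.

24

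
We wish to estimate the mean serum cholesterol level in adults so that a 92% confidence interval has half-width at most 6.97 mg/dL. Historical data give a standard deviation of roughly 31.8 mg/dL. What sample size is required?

For a mean, the margin of error is E = z·σ/√n, so n = (zσ/E)².
At 92% confidence, z = 1.751.
n = (1.751 × 31.8 / 6.97)² = 63.82
Round up: n = 64.

64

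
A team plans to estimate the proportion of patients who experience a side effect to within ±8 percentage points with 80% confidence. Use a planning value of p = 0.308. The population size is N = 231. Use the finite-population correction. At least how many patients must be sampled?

n = 45

For a proportion with margin E = 0.08 at 80% confidence, z = 1.282.
n = p̂(1−p̂)(z/E)² = 0.308 × 0.692 × (1.282/0.08)² = 54.73 — call this n₀.
Finite-population correction with N = 231: n = n₀ / (1 + (n₀−1)/N) = 54.73 / 1.233 = 44.39
Round up: n = 45.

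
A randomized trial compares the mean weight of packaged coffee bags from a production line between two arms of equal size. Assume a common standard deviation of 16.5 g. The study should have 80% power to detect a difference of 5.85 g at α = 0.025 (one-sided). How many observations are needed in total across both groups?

For two equal groups, n per group = 2·((z_α + z_β)·σ/δ)².
z_α = 1.960; z_β = 0.842 (power 80%).
n = 2 × (2.802 × 16.5 / 5.85)² = 2 × 62.46 = 124.92
Round up: n = 125 per group.
Total across both groups: 2 × 125 = 250.

250 total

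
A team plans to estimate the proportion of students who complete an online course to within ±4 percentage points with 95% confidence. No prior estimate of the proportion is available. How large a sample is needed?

For a proportion with margin E = 0.04 at 95% confidence, z = 1.960.
With no prior estimate, use p = 0.5, which maximizes p(1−p) at 0.25.
n = 0.25 × (z/E)² = 0.25 × (1.960/0.04)² = 600.25
Round up: n = 601.

601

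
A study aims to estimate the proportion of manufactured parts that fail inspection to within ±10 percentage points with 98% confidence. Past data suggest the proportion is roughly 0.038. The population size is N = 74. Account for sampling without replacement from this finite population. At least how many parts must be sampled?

16

For a proportion with margin E = 0.1 at 98% confidence, z = 2.326.
n = p̂(1−p̂)(z/E)² = 0.038 × 0.962 × (2.326/0.1)² = 19.78 — call this n₀.
Finite-population correction with N = 74: n = n₀ / (1 + (n₀−1)/N) = 19.78 / 1.254 = 15.77
Round up: n = 16.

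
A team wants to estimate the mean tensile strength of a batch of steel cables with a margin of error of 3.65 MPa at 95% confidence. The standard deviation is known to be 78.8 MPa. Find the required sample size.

For a mean, the margin of error is E = z·σ/√n, so n = (zσ/E)².
At 95% confidence, z = 1.960.
n = (1.960 × 78.8 / 3.65)² = 1790.52
Round up: n = 1791.

n = 1791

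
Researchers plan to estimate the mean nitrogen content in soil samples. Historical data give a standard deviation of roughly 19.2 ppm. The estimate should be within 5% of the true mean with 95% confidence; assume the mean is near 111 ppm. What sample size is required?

n = 46

For a mean, the margin of error is E = z·σ/√n, so n = (zσ/E)².
At 95% confidence, z = 1.960.
E = 5% of 111 = 5.55 ppm.
n = (1.960 × 19.2 / 5.55)² = 45.98
Round up: n = 46.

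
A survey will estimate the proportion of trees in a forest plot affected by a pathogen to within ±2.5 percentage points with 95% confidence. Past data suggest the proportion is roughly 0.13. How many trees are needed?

For a proportion with margin E = 0.025 at 95% confidence, z = 1.960.
n = p̂(1−p̂)(z/E)² = 0.13 × 0.87 × (1.960/0.025)² = 695.18
Round up: n = 696.

n = 696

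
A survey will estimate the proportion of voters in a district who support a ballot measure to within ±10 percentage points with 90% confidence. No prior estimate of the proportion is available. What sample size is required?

For a proportion with margin E = 0.1 at 90% confidence, z = 1.645.
With no prior estimate, use p = 0.5, which maximizes p(1−p) at 0.25.
n = 0.25 × (z/E)² = 0.25 × (1.645/0.1)² = 67.65
Round up: n = 68.

n = 68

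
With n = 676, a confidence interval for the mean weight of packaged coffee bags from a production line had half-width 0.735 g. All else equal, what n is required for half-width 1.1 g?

302

Margin of error scales as 1/√n, so n₂ = n₁·(E₁/E₂)².
n₂ = 676 × (0.735/1.1)² = 676 × 0.4465 = 301.83
Round up: n₂ = 302.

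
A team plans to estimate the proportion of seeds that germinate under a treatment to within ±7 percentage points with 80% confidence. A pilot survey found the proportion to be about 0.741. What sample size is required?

65

For a proportion with margin E = 0.07 at 80% confidence, z = 1.282.
n = p̂(1−p̂)(z/E)² = 0.741 × 0.259 × (1.282/0.07)² = 64.37
Round up: n = 65.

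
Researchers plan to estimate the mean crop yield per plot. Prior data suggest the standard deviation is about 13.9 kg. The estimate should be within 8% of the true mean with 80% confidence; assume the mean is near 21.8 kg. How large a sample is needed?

For a mean, the margin of error is E = z·σ/√n, so n = (zσ/E)².
At 80% confidence, z = 1.282.
E = 8% of 21.8 = 1.744 kg.
n = (1.282 × 13.9 / 1.744)² = 104.40
Round up: n = 105.

105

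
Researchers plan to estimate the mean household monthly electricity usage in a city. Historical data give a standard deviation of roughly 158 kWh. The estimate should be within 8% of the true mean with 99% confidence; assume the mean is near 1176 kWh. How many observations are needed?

For a mean, the margin of error is E = z·σ/√n, so n = (zσ/E)².
At 99% confidence, z = 2.576.
E = 8% of 1176 = 94.08 kWh.
n = (2.576 × 158 / 94.08)² = 18.72
Round up: n = 19.

19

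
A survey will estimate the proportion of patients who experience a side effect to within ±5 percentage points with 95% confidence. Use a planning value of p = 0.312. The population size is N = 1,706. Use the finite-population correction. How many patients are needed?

277

For a proportion with margin E = 0.05 at 95% confidence, z = 1.960.
n = p̂(1−p̂)(z/E)² = 0.312 × 0.688 × (1.960/0.05)² = 329.85 — call this n₀.
Finite-population correction with N = 1,706: n = n₀ / (1 + (n₀−1)/N) = 329.85 / 1.193 = 276.49
Round up: n = 277.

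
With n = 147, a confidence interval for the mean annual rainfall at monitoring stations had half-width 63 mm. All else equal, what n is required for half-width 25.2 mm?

Margin of error scales as 1/√n, so n₂ = n₁·(E₁/E₂)².
n₂ = 147 × (63/25.2)² = 147 × 6.25 = 918.75
Round up: n₂ = 919.

919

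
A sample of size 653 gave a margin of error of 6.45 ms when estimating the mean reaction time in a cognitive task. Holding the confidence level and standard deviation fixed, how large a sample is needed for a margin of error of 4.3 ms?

1470

Margin of error scales as 1/√n, so n₂ = n₁·(E₁/E₂)².
n₂ = 653 × (6.45/4.3)² = 653 × 2.25 = 1469.25
Round up: n₂ = 1470.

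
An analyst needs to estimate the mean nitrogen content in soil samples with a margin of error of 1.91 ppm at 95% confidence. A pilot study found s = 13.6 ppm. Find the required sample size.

For a mean, the margin of error is E = z·σ/√n, so n = (zσ/E)².
At 95% confidence, z = 1.960.
n = (1.960 × 13.6 / 1.91)² = 194.77
Round up: n = 195.

195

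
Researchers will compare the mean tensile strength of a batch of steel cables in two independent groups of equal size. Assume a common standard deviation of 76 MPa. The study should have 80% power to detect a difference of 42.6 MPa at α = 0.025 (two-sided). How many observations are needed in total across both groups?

For two equal groups, n per group = 2·((z_{α/2} + z_β)·σ/δ)².
z_{α/2} = 2.241; z_β = 0.842 (power 80%).
n = 2 × (3.083 × 76 / 42.6)² = 2 × 30.25 = 60.50
Round up: n = 61 per group.
Total across both groups: 2 × 61 = 122.

122 total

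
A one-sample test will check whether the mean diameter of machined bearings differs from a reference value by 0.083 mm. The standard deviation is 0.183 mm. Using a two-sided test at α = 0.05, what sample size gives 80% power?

n = 39

For a one-sample z-test, n = ((z_{α/2} + z_β)·σ/δ)².
z_{α/2} = 1.960 (two-sided α = 0.05); z_β = 0.842 (power 80% → β = 0.2).
n = (2.802 × 0.183 / 0.083)² = 38.17
Round up: n = 39.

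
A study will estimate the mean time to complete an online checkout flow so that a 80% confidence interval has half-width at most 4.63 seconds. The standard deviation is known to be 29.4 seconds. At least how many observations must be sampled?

67

For a mean, the margin of error is E = z·σ/√n, so n = (zσ/E)².
At 80% confidence, z = 1.282.
n = (1.282 × 29.4 / 4.63)² = 66.27
Round up: n = 67.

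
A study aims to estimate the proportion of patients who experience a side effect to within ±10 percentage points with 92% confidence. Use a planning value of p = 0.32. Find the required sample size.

67

For a proportion with margin E = 0.1 at 92% confidence, z = 1.751.
n = p̂(1−p̂)(z/E)² = 0.32 × 0.68 × (1.751/0.1)² = 66.72
Round up: n = 67.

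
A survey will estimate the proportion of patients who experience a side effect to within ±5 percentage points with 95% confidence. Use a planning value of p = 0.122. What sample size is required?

For a proportion with margin E = 0.05 at 95% confidence, z = 1.960.
n = p̂(1−p̂)(z/E)² = 0.122 × 0.878 × (1.960/0.05)² = 164.60
Round up: n = 165.

165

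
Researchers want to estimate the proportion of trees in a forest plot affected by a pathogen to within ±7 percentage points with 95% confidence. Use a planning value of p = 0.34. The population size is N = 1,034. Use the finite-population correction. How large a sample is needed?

151

For a proportion with margin E = 0.07 at 95% confidence, z = 1.960.
n = p̂(1−p̂)(z/E)² = 0.34 × 0.66 × (1.960/0.07)² = 175.93 — call this n₀.
Finite-population correction with N = 1,034: n = n₀ / (1 + (n₀−1)/N) = 175.93 / 1.169 = 150.50
Round up: n = 151.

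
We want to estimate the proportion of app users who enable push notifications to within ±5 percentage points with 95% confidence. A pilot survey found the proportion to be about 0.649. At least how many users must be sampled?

351

For a proportion with margin E = 0.05 at 95% confidence, z = 1.960.
n = p̂(1−p̂)(z/E)² = 0.649 × 0.351 × (1.960/0.05)² = 350.05
Round up: n = 351.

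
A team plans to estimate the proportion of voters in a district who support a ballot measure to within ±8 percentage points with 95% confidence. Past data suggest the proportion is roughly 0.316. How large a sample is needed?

For a proportion with margin E = 0.08 at 95% confidence, z = 1.960.
n = p̂(1−p̂)(z/E)² = 0.316 × 0.684 × (1.960/0.08)² = 129.74
Round up: n = 130.

130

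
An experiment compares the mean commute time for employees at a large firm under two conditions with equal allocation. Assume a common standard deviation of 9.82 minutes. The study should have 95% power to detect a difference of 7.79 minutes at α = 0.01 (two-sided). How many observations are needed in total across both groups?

For two equal groups, n per group = 2·((z_{α/2} + z_β)·σ/δ)².
z_{α/2} = 2.576; z_β = 1.645 (power 95%).
n = 2 × (4.221 × 9.82 / 7.79)² = 2 × 28.31 = 56.62
Round up: n = 57 per group.
Total across both groups: 2 × 57 = 114.

114 total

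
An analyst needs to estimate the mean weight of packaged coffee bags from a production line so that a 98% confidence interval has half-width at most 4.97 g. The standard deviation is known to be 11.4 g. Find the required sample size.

For a mean, the margin of error is E = z·σ/√n, so n = (zσ/E)².
At 98% confidence, z = 2.326.
n = (2.326 × 11.4 / 4.97)² = 28.47
Round up: n = 29.

n = 29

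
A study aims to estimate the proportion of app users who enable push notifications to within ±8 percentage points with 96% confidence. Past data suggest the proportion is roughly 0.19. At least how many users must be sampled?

102

For a proportion with margin E = 0.08 at 96% confidence, z = 2.054.
n = p̂(1−p̂)(z/E)² = 0.19 × 0.81 × (2.054/0.08)² = 101.45
Round up: n = 102.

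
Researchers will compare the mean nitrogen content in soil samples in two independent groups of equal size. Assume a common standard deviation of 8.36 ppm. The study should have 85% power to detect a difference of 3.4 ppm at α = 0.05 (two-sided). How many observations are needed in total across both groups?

For two equal groups, n per group = 2·((z_{α/2} + z_β)·σ/δ)².
z_{α/2} = 1.960; z_β = 1.036 (power 85%).
n = 2 × (2.996 × 8.36 / 3.4)² = 2 × 54.27 = 108.54
Round up: n = 109 per group.
Total across both groups: 2 × 109 = 218.

218 total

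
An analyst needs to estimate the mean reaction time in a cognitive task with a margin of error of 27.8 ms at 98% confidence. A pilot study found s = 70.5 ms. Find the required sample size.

n = 35

For a mean, the margin of error is E = z·σ/√n, so n = (zσ/E)².
At 98% confidence, z = 2.326.
n = (2.326 × 70.5 / 27.8)² = 34.79
Round up: n = 35.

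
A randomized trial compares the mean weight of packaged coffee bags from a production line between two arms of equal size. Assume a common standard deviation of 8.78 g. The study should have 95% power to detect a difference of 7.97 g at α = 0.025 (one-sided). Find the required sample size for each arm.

32 per group

For two equal groups, n per group = 2·((z_α + z_β)·σ/δ)².
z_α = 1.960; z_β = 1.645 (power 95%).
n = 2 × (3.605 × 8.78 / 7.97)² = 2 × 15.77 = 31.54
Round up: n = 32 per group.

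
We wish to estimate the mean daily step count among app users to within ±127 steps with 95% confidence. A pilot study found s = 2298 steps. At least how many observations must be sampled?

For a mean, the margin of error is E = z·σ/√n, so n = (zσ/E)².
At 95% confidence, z = 1.960.
n = (1.960 × 2298 / 127)² = 1257.78
Round up: n = 1258.

n = 1258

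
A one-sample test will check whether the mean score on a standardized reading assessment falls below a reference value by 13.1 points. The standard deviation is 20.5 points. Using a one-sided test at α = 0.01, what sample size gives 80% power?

For a one-sample z-test, n = ((z_α + z_β)·σ/δ)².
z_α = 2.326 (one-sided α = 0.01); z_β = 0.842 (power 80% → β = 0.2).
n = (3.168 × 20.5 / 13.1)² = 24.58
Round up: n = 25.

25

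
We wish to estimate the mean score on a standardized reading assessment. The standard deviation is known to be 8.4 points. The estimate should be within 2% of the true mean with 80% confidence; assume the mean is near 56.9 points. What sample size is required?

For a mean, the margin of error is E = z·σ/√n, so n = (zσ/E)².
At 80% confidence, z = 1.282.
E = 2% of 56.9 = 1.138 points.
n = (1.282 × 8.4 / 1.138)² = 89.55
Round up: n = 90.

90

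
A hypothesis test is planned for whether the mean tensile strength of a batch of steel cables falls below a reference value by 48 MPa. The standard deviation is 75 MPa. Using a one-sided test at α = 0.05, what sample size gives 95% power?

27

For a one-sample z-test, n = ((z_α + z_β)·σ/δ)².
z_α = 1.645 (one-sided α = 0.05); z_β = 1.645 (power 95% → β = 0.05).
n = (3.290 × 75 / 48)² = 26.43
Round up: n = 27.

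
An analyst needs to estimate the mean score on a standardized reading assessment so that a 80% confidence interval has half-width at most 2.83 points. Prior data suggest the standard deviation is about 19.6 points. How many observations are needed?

For a mean, the margin of error is E = z·σ/√n, so n = (zσ/E)².
At 80% confidence, z = 1.282.
n = (1.282 × 19.6 / 2.83)² = 78.83
Round up: n = 79.

79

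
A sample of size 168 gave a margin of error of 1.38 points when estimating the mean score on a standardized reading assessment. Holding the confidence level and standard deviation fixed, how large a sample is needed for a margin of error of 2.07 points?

Margin of error scales as 1/√n, so n₂ = n₁·(E₁/E₂)².
n₂ = 168 × (1.38/2.07)² = 168 × 0.4444 = 74.66
Round up: n₂ = 75.

75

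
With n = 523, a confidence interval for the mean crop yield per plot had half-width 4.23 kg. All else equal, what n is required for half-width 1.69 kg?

Margin of error scales as 1/√n, so n₂ = n₁·(E₁/E₂)².
n₂ = 523 × (4.23/1.69)² = 523 × 6.265 = 3276.59
Round up: n₂ = 3277.

n = 3277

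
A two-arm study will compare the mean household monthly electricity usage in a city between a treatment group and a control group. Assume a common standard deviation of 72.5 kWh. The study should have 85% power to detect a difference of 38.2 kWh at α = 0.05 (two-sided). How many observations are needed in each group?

65 per group

For two equal groups, n per group = 2·((z_{α/2} + z_β)·σ/δ)².
z_{α/2} = 1.960; z_β = 1.036 (power 85%).
n = 2 × (2.996 × 72.5 / 38.2)² = 2 × 32.33 = 64.66
Round up: n = 65 per group.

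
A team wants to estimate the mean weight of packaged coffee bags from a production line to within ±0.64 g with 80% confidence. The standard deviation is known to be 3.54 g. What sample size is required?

51

For a mean, the margin of error is E = z·σ/√n, so n = (zσ/E)².
At 80% confidence, z = 1.282.
n = (1.282 × 3.54 / 0.64)² = 50.28
Round up: n = 51.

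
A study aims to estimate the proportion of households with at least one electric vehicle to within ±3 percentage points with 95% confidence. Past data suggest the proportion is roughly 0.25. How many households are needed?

801

For a proportion with margin E = 0.03 at 95% confidence, z = 1.960.
n = p̂(1−p̂)(z/E)² = 0.25 × 0.75 × (1.960/0.03)² = 800.33
Round up: n = 801.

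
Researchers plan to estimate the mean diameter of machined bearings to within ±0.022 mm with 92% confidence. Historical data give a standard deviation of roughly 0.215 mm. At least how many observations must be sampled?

293

For a mean, the margin of error is E = z·σ/√n, so n = (zσ/E)².
At 92% confidence, z = 1.751.
n = (1.751 × 0.215 / 0.022)² = 292.82
Round up: n = 293.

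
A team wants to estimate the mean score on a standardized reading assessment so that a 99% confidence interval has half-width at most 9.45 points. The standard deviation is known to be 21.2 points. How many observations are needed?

34

For a mean, the margin of error is E = z·σ/√n, so n = (zσ/E)².
At 99% confidence, z = 2.576.
n = (2.576 × 21.2 / 9.45)² = 33.40
Round up: n = 34.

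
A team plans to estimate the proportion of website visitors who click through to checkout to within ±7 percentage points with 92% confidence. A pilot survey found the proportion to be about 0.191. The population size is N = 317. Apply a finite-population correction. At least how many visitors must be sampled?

For a proportion with margin E = 0.07 at 92% confidence, z = 1.751.
n = p̂(1−p̂)(z/E)² = 0.191 × 0.809 × (1.751/0.07)² = 96.68 — call this n₀.
Finite-population correction with N = 317: n = n₀ / (1 + (n₀−1)/N) = 96.68 / 1.302 = 74.25
Round up: n = 75.

75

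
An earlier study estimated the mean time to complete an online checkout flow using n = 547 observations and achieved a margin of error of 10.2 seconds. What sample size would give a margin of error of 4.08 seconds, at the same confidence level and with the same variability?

3419

Margin of error scales as 1/√n, so n₂ = n₁·(E₁/E₂)².
n₂ = 547 × (10.2/4.08)² = 547 × 6.25 = 3418.75
Round up: n₂ = 3419.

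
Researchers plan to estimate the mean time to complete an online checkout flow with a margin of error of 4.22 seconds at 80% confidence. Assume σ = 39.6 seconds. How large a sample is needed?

For a mean, the margin of error is E = z·σ/√n, so n = (zσ/E)².
At 80% confidence, z = 1.282.
n = (1.282 × 39.6 / 4.22)² = 144.72
Round up: n = 145.

145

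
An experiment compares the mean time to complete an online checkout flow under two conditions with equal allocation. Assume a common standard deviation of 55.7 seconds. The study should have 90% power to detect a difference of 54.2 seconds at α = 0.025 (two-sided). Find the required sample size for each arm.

For two equal groups, n per group = 2·((z_{α/2} + z_β)·σ/δ)².
z_{α/2} = 2.241; z_β = 1.282 (power 90%).
n = 2 × (3.523 × 55.7 / 54.2)² = 2 × 13.11 = 26.22
Round up: n = 27 per group.

27 per group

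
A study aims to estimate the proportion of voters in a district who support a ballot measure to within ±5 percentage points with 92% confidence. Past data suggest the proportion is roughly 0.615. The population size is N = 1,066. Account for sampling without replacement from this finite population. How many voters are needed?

n = 229

For a proportion with margin E = 0.05 at 92% confidence, z = 1.751.
n = p̂(1−p̂)(z/E)² = 0.615 × 0.385 × (1.751/0.05)² = 290.38 — call this n₀.
Finite-population correction with N = 1,066: n = n₀ / (1 + (n₀−1)/N) = 290.38 / 1.271 = 228.47
Round up: n = 229.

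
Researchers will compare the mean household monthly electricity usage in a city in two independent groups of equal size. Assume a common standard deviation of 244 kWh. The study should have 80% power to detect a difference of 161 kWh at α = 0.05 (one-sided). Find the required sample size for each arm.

29 per group

For two equal groups, n per group = 2·((z_α + z_β)·σ/δ)².
z_α = 1.645; z_β = 0.842 (power 80%).
n = 2 × (2.487 × 244 / 161)² = 2 × 14.21 = 28.42
Round up: n = 29 per group.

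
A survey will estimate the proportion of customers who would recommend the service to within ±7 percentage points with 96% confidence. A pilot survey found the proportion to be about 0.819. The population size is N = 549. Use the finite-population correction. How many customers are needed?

For a proportion with margin E = 0.07 at 96% confidence, z = 2.054.
n = p̂(1−p̂)(z/E)² = 0.819 × 0.181 × (2.054/0.07)² = 127.63 — call this n₀.
Finite-population correction with N = 549: n = n₀ / (1 + (n₀−1)/N) = 127.63 / 1.231 = 103.68
Round up: n = 104.

104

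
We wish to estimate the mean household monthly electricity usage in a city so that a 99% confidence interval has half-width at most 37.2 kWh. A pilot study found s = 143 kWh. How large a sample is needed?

n = 99

For a mean, the margin of error is E = z·σ/√n, so n = (zσ/E)².
At 99% confidence, z = 2.576.
n = (2.576 × 143 / 37.2)² = 98.06
Round up: n = 99.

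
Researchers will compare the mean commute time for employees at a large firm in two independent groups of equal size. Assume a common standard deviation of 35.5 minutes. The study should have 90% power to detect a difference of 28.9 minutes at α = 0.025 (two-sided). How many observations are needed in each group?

38 per group

For two equal groups, n per group = 2·((z_{α/2} + z_β)·σ/δ)².
z_{α/2} = 2.241; z_β = 1.282 (power 90%).
n = 2 × (3.523 × 35.5 / 28.9)² = 2 × 18.73 = 37.46
Round up: n = 38 per group.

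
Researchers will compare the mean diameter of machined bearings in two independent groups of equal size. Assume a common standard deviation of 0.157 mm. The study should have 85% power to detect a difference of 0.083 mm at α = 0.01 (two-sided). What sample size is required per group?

94 per group

For two equal groups, n per group = 2·((z_{α/2} + z_β)·σ/δ)².
z_{α/2} = 2.576; z_β = 1.036 (power 85%).
n = 2 × (3.612 × 0.157 / 0.083)² = 2 × 46.68 = 93.36
Round up: n = 94 per group.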